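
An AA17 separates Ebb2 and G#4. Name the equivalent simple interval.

doubly augmented 3rd

Subtracting seven from the interval number removes an octave: 17 − 14 = 3.
That makes a doubly augmented seventeenth a compound doubly augmented third — 2 octaves plus a doubly augmented third.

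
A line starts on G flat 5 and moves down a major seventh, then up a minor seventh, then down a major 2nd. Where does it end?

Down a major seventh from Gb5: Abb4 (11 semitones down).
Up a minor seventh from Abb4: Gbb5 (10 semitones up).
Down a major second from Gbb5: Fbb5 (2 semitones down).

F double-flat 5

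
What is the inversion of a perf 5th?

perfect 4th

The rule of nine gives the new number: 9 − 5 = 4, so a fifth becomes a fourth.
The quality also flips — perfect stays perfect — giving a perfect fourth.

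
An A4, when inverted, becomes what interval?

Inverted interval numbers add to nine, so a fourth pairs with a fifth (4 + 5 = 9).
Quality inverts too: augmented becomes diminished. That makes the inversion a diminished fifth.

diminished fifth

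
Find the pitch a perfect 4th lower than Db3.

Ab2

The fourth takes the letter from D down to A.
Moving 5 semitones down from Db3 (the size of a perfect fourth) reaches Ab2.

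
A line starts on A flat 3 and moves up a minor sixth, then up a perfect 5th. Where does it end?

A minor sixth up from Ab3 is Fb4.
Fb4 up a perfect fifth → Cb5 (7 semitones).

C flat 5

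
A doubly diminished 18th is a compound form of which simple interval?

doubly diminished fourth

Each octave removed subtracts seven from the number: 18 − 14 = 4.
So a doubly diminished eighteenth is 2 octaves plus a doubly diminished fourth. The quality is unchanged.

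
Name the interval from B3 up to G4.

B to G spans six letter names (B-C-D-E-F-G) — that makes it a sixth of some quality.
B3 to G4 is 8 semitones, a half step short of the major sixth (9), so this is minor.

minor sixth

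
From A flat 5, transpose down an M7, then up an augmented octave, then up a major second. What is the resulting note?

A major seventh down from Ab5 is Bbb4.
Bbb4 up an augmented octave → Bb5 (13 semitones).
A major second up from Bb5 is C6.

C 6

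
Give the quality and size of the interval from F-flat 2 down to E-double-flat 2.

Descending from Fb2 to Ebb2 is the same interval as ascending Ebb2 to Fb2.
E to F spans two letter names (E-F) — that makes it a second of some quality.
Counting semitones, Ebb2→Fb2 is 2, which is the major second.

M2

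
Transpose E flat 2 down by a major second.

D flat 2

Counting two letter names down from E lands on D.
Moving 2 semitones down from Eb2 (the size of a major second) reaches Db2.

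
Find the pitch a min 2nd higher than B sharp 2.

Two letter names up from B: C.
A minor second is 1 semitone; 1 semitone up from B#2 gives C#3.

C sharp 3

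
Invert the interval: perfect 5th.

perfect 4th

Interval numbers invert to sum to nine: 5 + 4 = 9, so a fifth inverts to a fourth.
The quality also flips — perfect stays perfect — giving a perfect fourth.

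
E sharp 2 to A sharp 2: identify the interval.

perfect fourth

E to A spans four letter names (E-F-G-A), so the interval is some kind of fourth.
Counting semitones, E#2→A#2 is 5, which is the perfect fourth.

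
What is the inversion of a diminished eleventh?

augmented fifth

First reduce the compound diminished eleventh to its simple form, a diminished fourth.
Interval numbers invert to sum to nine: 4 + 5 = 9, so a fourth inverts to a fifth.
The quality also flips — diminished becomes augmented — giving an augmented fifth.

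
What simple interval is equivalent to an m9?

minor second

Subtracting seven from the interval number removes an octave: 9 − 7 = 2.
So a minor ninth is an octave plus a minor second. The quality is unchanged.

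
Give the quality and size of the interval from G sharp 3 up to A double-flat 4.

G to A spans two letter names (G-A), plus an octave, so the interval is some kind of ninth.
A major ninth would be 14 semitones; G#3 to Abb4 is 11, three semitones narrower, so the interval is doubly diminished.

doubly diminished ninth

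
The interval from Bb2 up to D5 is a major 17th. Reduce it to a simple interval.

Subtracting seven from the interval number removes an octave: 17 − 14 = 3.
So a major seventeenth is 2 octaves plus a major third. The quality is unchanged.

major third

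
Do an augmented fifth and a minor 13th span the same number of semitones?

An augmented fifth spans 8 semitones; a minor thirteenth spans 20 semitones. They differ by 12.

No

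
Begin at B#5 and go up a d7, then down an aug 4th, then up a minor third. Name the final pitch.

Gb6

A diminished seventh up from B#5 is A6.
Down an augmented fourth from A6: Eb6 (6 semitones down).
Eb6 up a minor third → Gb6 (3 semitones).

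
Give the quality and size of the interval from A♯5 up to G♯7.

m14

A to G spans seven letter names (A-B-C-D-E-F-G), plus an octave — that makes it a fourteenth of some quality.
A#5 to G#7 is 22 semitones, a half step short of the major fourteenth (23), so this is minor.
(Equivalently, a compound minor seventh: a minor seventh plus an octave.)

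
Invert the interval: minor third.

major 6th

Inverted interval numbers add to nine, so a third pairs with a sixth (3 + 6 = 9).
The quality also flips — minor becomes major — giving a major sixth.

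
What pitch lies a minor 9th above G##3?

A#4

Two letters up from G (plus an octave) reaches A.
A minor ninth is 13 semitones; 13 semitones up from G##3 gives A#4.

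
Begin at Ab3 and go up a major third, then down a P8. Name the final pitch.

Ab3 up a major third → C4 (4 semitones).
A perfect octave down from C4 is C3.

C3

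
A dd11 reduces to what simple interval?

Take out an octave (7 from the number): 11 − 7 = 4.
That makes a doubly diminished eleventh a compound doubly diminished fourth — an octave plus a doubly diminished fourth.

doubly diminished 4th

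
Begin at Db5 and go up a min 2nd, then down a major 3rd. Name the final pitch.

Cbb5

Db5 up a minor second → Ebb5 (1 semitone).
Down a major third from Ebb5: Cbb5 (4 semitones down).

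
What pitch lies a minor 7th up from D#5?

Counting seven letter names up from D lands on C.
Moving 10 semitones up from D#5 (the size of a minor seventh) reaches C#6.

C#6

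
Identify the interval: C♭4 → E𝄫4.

C to E spans three letter names (C-D-E), so the interval is some kind of third.
At 3 semitones, Cb4→Ebb4 falls one short of a major third: minor.

minor 3rd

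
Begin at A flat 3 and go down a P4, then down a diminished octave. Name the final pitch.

A perfect fourth down from Ab3 is Eb3.
A diminished octave down from Eb3 is E2.

E 2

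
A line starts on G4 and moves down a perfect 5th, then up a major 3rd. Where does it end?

E4

G4 down a perfect fifth → C4 (7 semitones).
A major third up from C4 is E4.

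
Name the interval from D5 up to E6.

major 9th

D to E spans two letter names (D-E), plus an octave, so the interval is some kind of ninth.
The major ninth spans 14 semitones, and D5 to E6 is exactly 14 semitones — so this is a major ninth.
(Equivalently, a compound major second: a major second plus an octave.)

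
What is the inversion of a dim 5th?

augmented fourth

The rule of nine gives the new number: 9 − 5 = 4, so a fifth becomes a fourth.
The quality also flips — diminished becomes augmented — giving an augmented fourth.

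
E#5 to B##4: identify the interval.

Descending from E#5 to B##4 is the same interval as ascending B##4 to E#5.
B to E spans four letter names (B-C-D-E) — that makes it a fourth of some quality.
The perfect fourth is 5 semitones; here we have 4, one semitone narrower: diminished.

diminished 4th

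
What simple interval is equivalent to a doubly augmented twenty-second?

Each octave removed subtracts seven from the number: 22 − 14 = 8.
Quality carries through unchanged, so the simple form is a doubly augmented octave.

AA8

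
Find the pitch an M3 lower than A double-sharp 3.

The third takes the letter from A down to F.
A major third spans 4 semitones, so from A##3 the target pitch is F##3.

F double-sharp 3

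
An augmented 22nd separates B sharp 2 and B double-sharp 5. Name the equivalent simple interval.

augmented octave

Subtracting seven from the interval number removes an octave: 22 − 14 = 8.
So an augmented twenty-second is 2 octaves plus an augmented octave. The quality is unchanged.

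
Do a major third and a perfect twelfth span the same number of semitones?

No

A major third is 4 semitones but a perfect twelfth is 19 semitones — different sizes.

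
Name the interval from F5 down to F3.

Descending from F5 to F3 is the same interval as ascending F3 to F5.
F to F is the same letter name, plus 2 octaves, so the interval is some kind of fifteenth.
Counting semitones, F3→F5 is 24, which is the perfect fifteenth.
(Equivalently, a compound perfect octave: a perfect octave plus an octave.)

P15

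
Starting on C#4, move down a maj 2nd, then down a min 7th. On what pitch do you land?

Down a major second from C#4: B3 (2 semitones down).
A minor seventh down from B3 is C#3.

C#3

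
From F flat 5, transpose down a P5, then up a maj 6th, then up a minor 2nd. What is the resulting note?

Down a perfect fifth from Fb5: Bbb4 (7 semitones down).
Bbb4 up a major sixth → Gb5 (9 semitones).
Gb5 up a minor second → Abb5 (1 semitone).

A double-flat 5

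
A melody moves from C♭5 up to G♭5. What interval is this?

perfect 5th

C to G spans five letter names (C-D-E-F-G) — that makes it a fifth of some quality.
Counting semitones, Cb5→Gb5 is 7, which is the perfect fifth.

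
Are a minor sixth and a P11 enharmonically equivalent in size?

No

A minor sixth is 8 semitones but a perfect eleventh is 17 semitones — different sizes.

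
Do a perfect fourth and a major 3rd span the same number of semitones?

A perfect fourth is 5 semitones but a major third is 4 semitones — different sizes.

No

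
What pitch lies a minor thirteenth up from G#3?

Counting six letter names plus an octave up from G lands on E.
A minor thirteenth spans 20 semitones, so from G#3 the target pitch is E5.

E5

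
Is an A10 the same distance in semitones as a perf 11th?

Yes

Both span 17 semitones: an augmented tenth and a perfect eleventh are the same chromatic distance.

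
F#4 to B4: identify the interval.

P4

F to B spans four letter names (F-G-A-B) — that makes it a fourth of some quality.
F#4 to B4 is 5 semitones, matching the perfect fourth exactly, so the quality is perfect.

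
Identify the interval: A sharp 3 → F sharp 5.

minor thirteenth

A to F spans six letter names (A-B-C-D-E-F), plus an octave — that makes it a thirteenth of some quality.
A major thirteenth would be 21 semitones, but A#3 to F#5 is 20 — one semitone narrower, making it a minor thirteenth.
(Equivalently, a compound minor sixth: a minor sixth plus an octave.)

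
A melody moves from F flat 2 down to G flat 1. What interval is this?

minor seventh

Descending from Fb2 to Gb1 is the same interval as ascending Gb1 to Fb2.
G to F spans seven letter names (G-A-B-C-D-E-F) — that makes it a seventh of some quality.
At 10 semitones, Gb1→Fb2 falls one short of a major seventh: minor.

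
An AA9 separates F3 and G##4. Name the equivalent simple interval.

doubly augmented second

Subtracting seven from the interval number removes an octave: 9 − 7 = 2.
That makes a doubly augmented ninth a compound doubly augmented second — an octave plus a doubly augmented second.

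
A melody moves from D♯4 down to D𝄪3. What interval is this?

Descending from D#4 to D##3 is the same interval as ascending D##3 to D#4.
D to D is the same letter name, plus an octave — that makes it an octave of some quality.
D##3 to D#4 spans 11 semitones — one semitone narrower than the perfect octave (12) — giving a diminished octave.

diminished 8th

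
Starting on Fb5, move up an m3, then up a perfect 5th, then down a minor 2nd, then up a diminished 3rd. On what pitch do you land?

Fb5 up a minor third → Abb5 (3 semitones).
Up a perfect fifth from Abb5: Ebb6 (7 semitones up).
Down a minor second from Ebb6: Db6 (1 semitone down).
Up a diminished third from Db6: Fbb6 (2 semitones up).

Fbb6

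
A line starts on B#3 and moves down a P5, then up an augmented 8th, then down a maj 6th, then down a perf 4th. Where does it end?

B#3 down a perfect fifth → E#3 (7 semitones).
E#3 up an augmented octave → E##4 (13 semitones).
E##4 down a major sixth → G##3 (9 semitones).
G##3 down a perfect fourth → D##3 (5 semitones).

D##3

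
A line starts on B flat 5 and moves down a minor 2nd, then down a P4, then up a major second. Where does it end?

F sharp 5

Down a minor second from Bb5: A5 (1 semitone down).
Down a perfect fourth from A5: E5 (5 semitones down).
E5 up a major second → F#5 (2 semitones).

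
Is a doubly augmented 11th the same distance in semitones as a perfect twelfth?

A doubly augmented eleventh spans 19 semitones, and a perfect twelfth also spans 19 semitones — they're enharmonic.

Yes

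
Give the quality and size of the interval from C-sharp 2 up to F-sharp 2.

C to F spans four letter names (C-D-E-F), so the interval is some kind of fourth.
The perfect fourth spans 5 semitones, and C#2 to F#2 is exactly 5 semitones — so this is a perfect fourth.

perfect fourth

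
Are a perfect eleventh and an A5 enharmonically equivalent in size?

No

A perfect eleventh spans 17 semitones; an augmented fifth spans 8 semitones. They differ by 9.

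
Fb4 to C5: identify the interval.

F to C spans five letter names (F-G-A-B-C) — that makes it a fifth of some quality.
The perfect fifth is 7 semitones; here we have 8, one semitone wider: augmented.

A5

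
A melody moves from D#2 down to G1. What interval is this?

augmented fifth

Descending from D#2 to G1 is the same interval as ascending G1 to D#2.
G to D spans five letter names (G-A-B-C-D), so the interval is some kind of fifth.
G1 to D#2 spans 8 semitones — one semitone wider than the perfect fifth (7) — giving an augmented fifth.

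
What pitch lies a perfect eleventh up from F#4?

The eleventh's letter: F up four letter names plus an octave → B.
A perfect eleventh is 17 semitones; 17 semitones up from F#4 gives B5.

B5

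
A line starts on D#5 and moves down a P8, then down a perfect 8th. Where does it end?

D#3

D#5 down a perfect octave → D#4 (12 semitones).
A perfect octave down from D#4 is D#3.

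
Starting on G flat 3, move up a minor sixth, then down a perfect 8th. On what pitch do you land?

E double-flat 3

Up a minor sixth from Gb3: Ebb4 (8 semitones up).
A perfect octave down from Ebb4 is Ebb3.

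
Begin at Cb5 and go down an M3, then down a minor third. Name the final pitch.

Fb4

Cb5 down a major third → Abb4 (4 semitones).
Abb4 down a minor third → Fb4 (3 semitones).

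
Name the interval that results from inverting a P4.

perfect fifth

Interval numbers invert to sum to nine: 4 + 5 = 9, so a fourth inverts to a fifth.
And perfect stays perfect under inversion, so we get a perfect fifth.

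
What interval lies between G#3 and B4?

minor 10th

G to B spans three letter names (G-A-B), plus an octave — that makes it a tenth of some quality.
A major tenth would be 16 semitones, but G#3 to B4 is 15 — one semitone narrower, making it a minor tenth.
(Equivalently, a compound minor third: a minor third plus an octave.)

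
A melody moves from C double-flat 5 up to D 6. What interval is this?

C to D spans two letter names (C-D), plus an octave: a ninth.
Cbb5 to D6 spans 16 semitones — two semitones wider than the major ninth (14) — giving a doubly augmented ninth.
(Equivalently, a compound doubly augmented second: a doubly augmented second plus an octave.)

doubly augmented 9th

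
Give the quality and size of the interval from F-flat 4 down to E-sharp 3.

doubly diminished ninth

Descending from Fb4 to E#3 is the same interval as ascending E#3 to Fb4.
E to F spans two letter names (E-F), plus an octave: a ninth.
E#3 to Fb4 spans 11 semitones — three semitones narrower than the major ninth (14) — giving a doubly diminished ninth.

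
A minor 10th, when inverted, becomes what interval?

major sixth

First reduce the compound minor tenth to its simple form, a minor third.
Inverted interval numbers add to nine, so a third pairs with a sixth (3 + 6 = 9).
The quality also flips — minor becomes major — giving a major sixth.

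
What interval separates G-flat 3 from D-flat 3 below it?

P4

Descending from Gb3 to Db3 is the same interval as ascending Db3 to Gb3.
D to G spans four letter names (D-E-F-G) — that makes it a fourth of some quality.
The perfect fourth spans 5 semitones, and Db3 to Gb3 is exactly 5 semitones — so this is a perfect fourth.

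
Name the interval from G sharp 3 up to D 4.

diminished fifth

G to D spans five letter names (G-A-B-C-D): a fifth.
G#3 to D4 spans 6 semitones — one semitone narrower than the perfect fifth (7) — giving a diminished fifth.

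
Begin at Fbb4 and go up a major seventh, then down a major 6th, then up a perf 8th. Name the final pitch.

Gbb5

Up a major seventh from Fbb4: Ebb5 (11 semitones up).
A major sixth down from Ebb5 is Gbb4.
A perfect octave up from Gbb4 is Gbb5.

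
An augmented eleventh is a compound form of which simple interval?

augmented 4th

Subtracting seven from the interval number removes an octave: 11 − 7 = 4.
That makes an augmented eleventh a compound augmented fourth — an octave plus an augmented fourth.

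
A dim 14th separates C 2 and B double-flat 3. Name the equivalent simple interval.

Take out an octave (7 from the number): 14 − 7 = 7.
So a diminished fourteenth is an octave plus a diminished seventh. The quality is unchanged.

diminished 7th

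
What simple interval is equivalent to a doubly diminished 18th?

doubly diminished fourth

Subtracting seven from the interval number removes an octave: 18 − 14 = 4.
So a doubly diminished eighteenth is 2 octaves plus a doubly diminished fourth. The quality is unchanged.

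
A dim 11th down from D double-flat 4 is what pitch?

A flat 2

The eleventh's letter: D down four letter names plus an octave → A.
A diminished eleventh spans 16 semitones, so from Dbb4 the target pitch is Ab2.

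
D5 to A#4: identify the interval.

Descending from D5 to A#4 is the same interval as ascending A#4 to D5.
A to D spans four letter names (A-B-C-D), so the interval is some kind of fourth.
A perfect fourth would be 5 semitones; A#4 to D5 is 4, one semitone narrower, so the interval is diminished.

diminished fourth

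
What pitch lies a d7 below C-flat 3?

D 2

Seven letter names down from C: D.
A diminished seventh spans 9 semitones, so from Cb3 the target pitch is D2.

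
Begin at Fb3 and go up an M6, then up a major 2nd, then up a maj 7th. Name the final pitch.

A major sixth up from Fb3 is Db4.
A major second up from Db4 is Eb4.
A major seventh up from Eb4 is D5.

D5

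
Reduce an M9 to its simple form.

Each octave removed subtracts seven from the number: 9 − 7 = 2.
So a major ninth is an octave plus a major second. The quality is unchanged.

major second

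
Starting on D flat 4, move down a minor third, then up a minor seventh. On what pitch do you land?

A flat 4

Down a minor third from Db4: Bb3 (3 semitones down).
Up a minor seventh from Bb3: Ab4 (10 semitones up).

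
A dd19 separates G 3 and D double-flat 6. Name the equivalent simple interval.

doubly diminished fifth

Take out 2 octaves (14 from the number): 19 − 14 = 5.
So a doubly diminished nineteenth is 2 octaves plus a doubly diminished fifth. The quality is unchanged.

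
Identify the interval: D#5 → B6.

D to B spans six letter names (D-E-F-G-A-B), plus an octave, so the interval is some kind of thirteenth.
At 20 semitones, D#5→B6 falls one short of a major thirteenth: minor.
(Equivalently, a compound minor sixth: a minor sixth plus an octave.)

minor thirteenth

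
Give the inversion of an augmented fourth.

diminished 5th

Interval numbers invert to sum to nine: 4 + 5 = 9, so a fourth inverts to a fifth.
Quality inverts too: augmented becomes diminished. That makes the inversion a diminished fifth.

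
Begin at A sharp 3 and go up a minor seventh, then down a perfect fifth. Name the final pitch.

Up a minor seventh from A#3: G#4 (10 semitones up).
A perfect fifth down from G#4 is C#4.

C sharp 4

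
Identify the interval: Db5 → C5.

minor 2nd

Descending from Db5 to C5 is the same interval as ascending C5 to Db5.
C to D spans two letter names (C-D): a second.
A major second would be 2 semitones, but C5 to Db5 is 1 — one semitone narrower, making it a minor second.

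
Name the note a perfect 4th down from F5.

C5

Counting four letter names down from F lands on C.
Moving 5 semitones down from F5 (the size of a perfect fourth) reaches C5.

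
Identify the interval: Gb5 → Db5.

perfect fourth

Descending from Gb5 to Db5 is the same interval as ascending Db5 to Gb5.
D to G spans four letter names (D-E-F-G) — that makes it a fourth of some quality.
Counting semitones, Db5→Gb5 is 5, which is the perfect fourth.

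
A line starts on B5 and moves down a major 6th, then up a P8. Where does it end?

D6

B5 down a major sixth → D5 (9 semitones).
D5 up a perfect octave → D6 (12 semitones).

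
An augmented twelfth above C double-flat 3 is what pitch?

Counting five letter names plus an octave up from C lands on G.
Moving 20 semitones up from Cbb3 (the size of an augmented twelfth) reaches Gb4.

G flat 4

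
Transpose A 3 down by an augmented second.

The second takes the letter from A down to G.
An augmented second is 3 semitones; 3 semitones down from A3 gives Gb3.

G-flat 3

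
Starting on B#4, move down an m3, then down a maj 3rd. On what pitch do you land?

A minor third down from B#4 is G##4.
Down a major third from G##4: E#4 (4 semitones down).

E#4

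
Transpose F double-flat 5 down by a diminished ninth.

Counting two letter names plus an octave down from F lands on E.
A diminished ninth spans 12 semitones, so from Fbb5 the target pitch is Eb4.

E flat 4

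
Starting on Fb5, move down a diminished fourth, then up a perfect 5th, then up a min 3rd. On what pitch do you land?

Down a diminished fourth from Fb5: C5 (4 semitones down).
C5 up a perfect fifth → G5 (7 semitones).
Up a minor third from G5: Bb5 (3 semitones up).

Bb5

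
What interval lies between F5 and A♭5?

m3

F to A spans three letter names (F-G-A): a third.
A major third would be 4 semitones, but F5 to Ab5 is 3 — one semitone narrower, making it a minor third.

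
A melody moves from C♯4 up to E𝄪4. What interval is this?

augmented 3rd

C to E spans three letter names (C-D-E) — that makes it a third of some quality.
The major third is 4 semitones; here we have 5, one semitone wider: augmented.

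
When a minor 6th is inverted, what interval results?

major 3rd

The rule of nine gives the new number: 9 − 6 = 3, so a sixth becomes a third.
And minor becomes major under inversion, so we get a major third.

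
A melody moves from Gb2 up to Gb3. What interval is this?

G to G is the same letter name, plus an octave: an octave.
Counting semitones, Gb2→Gb3 is 12, which is the perfect octave.

perfect 8th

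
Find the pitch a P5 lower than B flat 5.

Counting five letter names down from B lands on E.
A perfect fifth is 7 semitones; 7 semitones down from Bb5 gives Eb5.

E flat 5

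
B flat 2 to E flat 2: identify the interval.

perfect 5th

Descending from Bb2 to Eb2 is the same interval as ascending Eb2 to Bb2.
E to B spans five letter names (E-F-G-A-B): a fifth.
Counting semitones, Eb2→Bb2 is 7, which is the perfect fifth.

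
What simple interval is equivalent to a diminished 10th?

diminished third

Take out an octave (7 from the number): 10 − 7 = 3.
So a diminished tenth is an octave plus a diminished third. The quality is unchanged.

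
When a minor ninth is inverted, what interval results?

major seventh

First reduce the compound minor ninth to its simple form, a minor second.
The rule of nine gives the new number: 9 − 2 = 7, so a second becomes a seventh.
The quality also flips — minor becomes major — giving a major seventh.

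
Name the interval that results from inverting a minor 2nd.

Inverted interval numbers add to nine, so a second pairs with a seventh (2 + 7 = 9).
And minor becomes major under inversion, so we get a major seventh.

major 7th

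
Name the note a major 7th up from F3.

E4

Seven letter names up from F: E.
Moving 11 semitones up from F3 (the size of a major seventh) reaches E4.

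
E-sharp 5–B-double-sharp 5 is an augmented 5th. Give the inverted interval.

d4

Interval numbers invert to sum to nine: 5 + 4 = 9, so a fifth inverts to a fourth.
And augmented becomes diminished under inversion, so we get a diminished fourth.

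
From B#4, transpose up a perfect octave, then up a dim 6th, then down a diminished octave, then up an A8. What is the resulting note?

Up a perfect octave from B#4: B#5 (12 semitones up).
Up a diminished sixth from B#5: G6 (7 semitones up).
G6 down a diminished octave → G#5 (11 semitones).
G#5 up an augmented octave → G##6 (13 semitones).

G##6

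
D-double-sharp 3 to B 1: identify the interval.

Descending from D##3 to B1 is the same interval as ascending B1 to D##3.
B to D spans three letter names (B-C-D), plus an octave: a tenth.
The major tenth is 16 semitones; here we have 17, one semitone wider: augmented.
(Equivalently, a compound augmented third: an augmented third plus an octave.)

A10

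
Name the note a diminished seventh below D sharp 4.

E double-sharp 3

The seventh takes the letter from D down to E.
Moving 9 semitones down from D#4 (the size of a diminished seventh) reaches E##3.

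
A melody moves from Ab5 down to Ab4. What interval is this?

perfect 8th

Descending from Ab5 to Ab4 is the same interval as ascending Ab4 to Ab5.
A to A is the same letter name, plus an octave, so the interval is some kind of octave.
The perfect octave spans 12 semitones, and Ab4 to Ab5 is exactly 12 semitones — so this is a perfect octave.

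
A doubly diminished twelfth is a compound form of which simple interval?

doubly diminished fifth

Subtracting seven from the interval number removes an octave: 12 − 7 = 5.
That makes a doubly diminished twelfth a compound doubly diminished fifth — an octave plus a doubly diminished fifth.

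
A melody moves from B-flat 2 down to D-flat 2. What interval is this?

Descending from Bb2 to Db2 is the same interval as ascending Db2 to Bb2.
D to B spans six letter names (D-E-F-G-A-B), so the interval is some kind of sixth.
The major sixth spans 9 semitones, and Db2 to Bb2 is exactly 9 semitones — so this is a major sixth.

M6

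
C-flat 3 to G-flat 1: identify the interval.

perfect eleventh

Descending from Cb3 to Gb1 is the same interval as ascending Gb1 to Cb3.
G to C spans four letter names (G-A-B-C), plus an octave, so the interval is some kind of eleventh.
Counting semitones, Gb1→Cb3 is 17, which is the perfect eleventh.
(Equivalently, a compound perfect fourth: a perfect fourth plus an octave.)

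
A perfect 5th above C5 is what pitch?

Counting five letter names up from C lands on G.
A perfect fifth spans 7 semitones, so from C5 the target pitch is G5.

G5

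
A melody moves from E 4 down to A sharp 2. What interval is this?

Descending from E4 to A#2 is the same interval as ascending A#2 to E4.
A to E spans five letter names (A-B-C-D-E), plus an octave: a twelfth.
A#2 to E4 spans 18 semitones — one semitone narrower than the perfect twelfth (19) — giving a diminished twelfth.
(Equivalently, a compound diminished fifth: a diminished fifth plus an octave.)

diminished twelfth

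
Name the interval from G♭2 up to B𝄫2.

minor 3rd

G to B spans three letter names (G-A-B): a third.
Gb2 to Bbb2 is 3 semitones, a half step short of the major third (4), so this is minor.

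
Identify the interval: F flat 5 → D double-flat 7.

m13

F to D spans six letter names (F-G-A-B-C-D), plus an octave: a thirteenth.
A major thirteenth would be 21 semitones, but Fb5 to Dbb7 is 20 — one semitone narrower, making it a minor thirteenth.
(Equivalently, a compound minor sixth: a minor sixth plus an octave.)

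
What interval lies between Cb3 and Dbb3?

C to D spans two letter names (C-D), so the interval is some kind of second.
A major second would be 2 semitones, but Cb3 to Dbb3 is 1 — one semitone narrower, making it a minor second.

minor second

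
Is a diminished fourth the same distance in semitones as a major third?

Both span 4 semitones: a diminished fourth and a major third are the same chromatic distance.

Yes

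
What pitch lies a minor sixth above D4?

Bb4

Counting six letter names up from D lands on B.
A minor sixth spans 8 semitones, so from D4 the target pitch is Bb4.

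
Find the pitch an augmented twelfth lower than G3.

Counting five letter names plus an octave down from G lands on C.
Moving 20 semitones down from G3 (the size of an augmented twelfth) reaches Cb2.

Cb2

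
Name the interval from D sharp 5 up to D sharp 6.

perfect octave

D to D is the same letter name, plus an octave: an octave.
Counting semitones, D#5→D#6 is 12, which is the perfect octave.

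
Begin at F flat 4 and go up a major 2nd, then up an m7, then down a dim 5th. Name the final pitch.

B flat 4

A major second up from Fb4 is Gb4.
A minor seventh up from Gb4 is Fb5.
A diminished fifth down from Fb5 is Bb4.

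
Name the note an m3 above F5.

Ab5

Counting three letter names up from F lands on A.
A minor third spans 3 semitones, so from F5 the target pitch is Ab5.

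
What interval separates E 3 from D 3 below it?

Descending from E3 to D3 is the same interval as ascending D3 to E3.
D to E spans two letter names (D-E), so the interval is some kind of second.
D3 to E3 is 2 semitones, matching the major second exactly, so the quality is major.

M2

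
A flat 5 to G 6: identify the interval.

A to G spans seven letter names (A-B-C-D-E-F-G): a seventh.
The major seventh spans 11 semitones, and Ab5 to G6 is exactly 11 semitones — so this is a major seventh.

M7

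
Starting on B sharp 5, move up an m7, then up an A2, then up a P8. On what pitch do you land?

B double-sharp 7

Up a minor seventh from B#5: A#6 (10 semitones up).
Up an augmented second from A#6: B##6 (3 semitones up).
A perfect octave up from B##6 is B##7.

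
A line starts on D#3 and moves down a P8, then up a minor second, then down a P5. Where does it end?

A1

Down a perfect octave from D#3: D#2 (12 semitones down).
A minor second up from D#2 is E2.
E2 down a perfect fifth → A1 (7 semitones).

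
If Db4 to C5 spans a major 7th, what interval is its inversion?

Inverted interval numbers add to nine, so a seventh pairs with a second (7 + 2 = 9).
Quality inverts too: major becomes minor. That makes the inversion a minor second.

m2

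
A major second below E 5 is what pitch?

Two letter names down from E: D.
Moving 2 semitones down from E5 (the size of a major second) reaches D5.

D 5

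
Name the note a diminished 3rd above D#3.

F3

Counting three letter names up from D lands on F.
Moving 2 semitones up from D#3 (the size of a diminished third) reaches F3.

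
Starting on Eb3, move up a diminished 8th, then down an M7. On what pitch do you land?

Fbb3

Eb3 up a diminished octave → Ebb4 (11 semitones).
A major seventh down from Ebb4 is Fbb3.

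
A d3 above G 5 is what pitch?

Three letter names up from G: B.
Moving 2 semitones up from G5 (the size of a diminished third) reaches Bbb5.

B-double-flat 5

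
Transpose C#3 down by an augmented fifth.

F2

Counting five letter names down from C lands on F.
An augmented fifth spans 8 semitones, so from C#3 the target pitch is F2.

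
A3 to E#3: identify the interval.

Descending from A3 to E#3 is the same interval as ascending E#3 to A3.
E to A spans four letter names (E-F-G-A), so the interval is some kind of fourth.
A perfect fourth would be 5 semitones; E#3 to A3 is 4, one semitone narrower, so the interval is diminished.

d4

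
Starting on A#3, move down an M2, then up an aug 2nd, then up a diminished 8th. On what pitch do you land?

A#3 down a major second → G#3 (2 semitones).
An augmented second up from G#3 is A##3.
A diminished octave up from A##3 is A#4.

A#4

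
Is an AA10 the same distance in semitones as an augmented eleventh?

Yes

A doubly augmented tenth spans 18 semitones, and an augmented eleventh also spans 18 semitones — they're enharmonic.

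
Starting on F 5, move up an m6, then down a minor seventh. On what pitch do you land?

F5 up a minor sixth → Db6 (8 semitones).
Db6 down a minor seventh → Eb5 (10 semitones).

E flat 5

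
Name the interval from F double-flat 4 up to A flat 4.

A3

F to A spans three letter names (F-G-A): a third.
A major third would be 4 semitones; Fbb4 to Ab4 is 5, one semitone wider, so the interval is augmented.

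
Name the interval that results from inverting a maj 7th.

The rule of nine gives the new number: 9 − 7 = 2, so a seventh becomes a second.
The quality also flips — major becomes minor — giving a minor second.

minor second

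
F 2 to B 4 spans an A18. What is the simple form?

Subtracting seven from the interval number removes an octave: 18 − 14 = 4.
Quality carries through unchanged, so the simple form is an augmented fourth.

augmented fourth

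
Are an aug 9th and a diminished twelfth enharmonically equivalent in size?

An augmented ninth is 15 semitones but a diminished twelfth is 18 semitones — different sizes.

No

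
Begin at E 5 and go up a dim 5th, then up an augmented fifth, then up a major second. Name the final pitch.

G sharp 6

E5 up a diminished fifth → Bb5 (6 semitones).
Up an augmented fifth from Bb5: F#6 (8 semitones up).
Up a major second from F#6: G#6 (2 semitones up).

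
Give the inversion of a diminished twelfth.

augmented fourth

First reduce the compound diminished twelfth to its simple form, a diminished fifth.
Inverted interval numbers add to nine, so a fifth pairs with a fourth (5 + 4 = 9).
Quality inverts too: diminished becomes augmented. That makes the inversion an augmented fourth.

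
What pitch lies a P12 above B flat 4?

Counting five letter names plus an octave up from B lands on F.
A perfect twelfth spans 19 semitones, so from Bb4 the target pitch is F6.

F 6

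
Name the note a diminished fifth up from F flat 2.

C double-flat 3

Counting five letter names up from F lands on C.
Moving 6 semitones up from Fb2 (the size of a diminished fifth) reaches Cbb3.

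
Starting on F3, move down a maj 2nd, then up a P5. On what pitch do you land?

Down a major second from F3: Eb3 (2 semitones down).
Up a perfect fifth from Eb3: Bb3 (7 semitones up).

Bb3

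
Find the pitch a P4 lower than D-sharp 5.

A-sharp 4

Four letter names down from D: A.
Moving 5 semitones down from D#5 (the size of a perfect fourth) reaches A#4.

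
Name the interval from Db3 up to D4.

augmented octave

D to D is the same letter name, plus an octave: an octave.
The perfect octave is 12 semitones; here we have 13, one semitone wider: augmented.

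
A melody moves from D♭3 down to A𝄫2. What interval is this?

Descending from Db3 to Abb2 is the same interval as ascending Abb2 to Db3.
A to D spans four letter names (A-B-C-D): a fourth.
A perfect fourth would be 5 semitones; Abb2 to Db3 is 6, one semitone wider, so the interval is augmented.

augmented 4th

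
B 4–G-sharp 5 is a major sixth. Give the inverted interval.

minor 3rd

Interval numbers invert to sum to nine: 6 + 3 = 9, so a sixth inverts to a third.
And major becomes minor under inversion, so we get a minor third.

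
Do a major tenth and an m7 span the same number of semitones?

No

A major tenth is 16 semitones but a minor seventh is 10 semitones — different sizes.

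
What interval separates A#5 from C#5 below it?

major sixth

Descending from A#5 to C#5 is the same interval as ascending C#5 to A#5.
C to A spans six letter names (C-D-E-F-G-A) — that makes it a sixth of some quality.
C#5 to A#5 is 9 semitones, matching the major sixth exactly, so the quality is major.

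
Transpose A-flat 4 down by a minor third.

The third takes the letter from A down to F.
Moving 3 semitones down from Ab4 (the size of a minor third) reaches F4.

F 4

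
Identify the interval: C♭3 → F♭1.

Descending from Cb3 to Fb1 is the same interval as ascending Fb1 to Cb3.
F to C spans five letter names (F-G-A-B-C), plus an octave: a twelfth.
Counting semitones, Fb1→Cb3 is 19, which is the perfect twelfth.
(Equivalently, a compound perfect fifth: a perfect fifth plus an octave.)

perfect 12th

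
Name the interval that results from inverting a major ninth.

First reduce the compound major ninth to its simple form, a major second.
Inverted interval numbers add to nine, so a second pairs with a seventh (2 + 7 = 9).
The quality also flips — major becomes minor — giving a minor seventh.

minor 7th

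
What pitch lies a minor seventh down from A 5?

B 4

Counting seven letter names down from A lands on B.
Moving 10 semitones down from A5 (the size of a minor seventh) reaches B4.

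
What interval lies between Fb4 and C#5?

F to C spans five letter names (F-G-A-B-C): a fifth.
Fb4 to C#5 spans 9 semitones — two semitones wider than the perfect fifth (7) — giving a doubly augmented fifth.

AA5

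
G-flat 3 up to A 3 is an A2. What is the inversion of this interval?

The rule of nine gives the new number: 9 − 2 = 7, so a second becomes a seventh.
And augmented becomes diminished under inversion, so we get a diminished seventh.

d7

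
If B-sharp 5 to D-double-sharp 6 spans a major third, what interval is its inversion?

Interval numbers invert to sum to nine: 3 + 6 = 9, so a third inverts to a sixth.
Quality inverts too: major becomes minor. That makes the inversion a minor sixth.

m6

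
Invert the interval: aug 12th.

First reduce the compound augmented twelfth to its simple form, an augmented fifth.
The rule of nine gives the new number: 9 − 5 = 4, so a fifth becomes a fourth.
And augmented becomes diminished under inversion, so we get a diminished fourth.

d4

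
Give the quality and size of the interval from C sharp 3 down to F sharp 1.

perfect 12th

Descending from C#3 to F#1 is the same interval as ascending F#1 to C#3.
F to C spans five letter names (F-G-A-B-C), plus an octave, so the interval is some kind of twelfth.
Counting semitones, F#1→C#3 is 19, which is the perfect twelfth.
(Equivalently, a compound perfect fifth: a perfect fifth plus an octave.)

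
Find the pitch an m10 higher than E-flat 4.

Three letters up from E (plus an octave) reaches G.
Moving 15 semitones up from Eb4 (the size of a minor tenth) reaches Gb5.

G-flat 5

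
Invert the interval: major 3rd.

The rule of nine gives the new number: 9 − 3 = 6, so a third becomes a sixth.
The quality also flips — major becomes minor — giving a minor sixth.

m6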